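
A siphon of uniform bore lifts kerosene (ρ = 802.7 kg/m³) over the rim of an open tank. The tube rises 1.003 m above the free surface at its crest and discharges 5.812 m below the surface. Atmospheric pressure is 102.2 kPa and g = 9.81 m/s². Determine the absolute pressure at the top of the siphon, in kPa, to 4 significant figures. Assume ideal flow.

P_top ≈ 48.54 kPa

Bernoulli surface→outlet gives ½v² = g·h_out, so v = √(2·9.81·5.812) = 10.68 m/s.
The bore is uniform, so the speed at the crest is the same v. Bernoulli surface→crest: P_atm = P_top + ½ρv² + ρg·h_top.
P_top = 102200 − ½·802.7·10.68² − 802.7·9.81·1.003 = 48540 Pa.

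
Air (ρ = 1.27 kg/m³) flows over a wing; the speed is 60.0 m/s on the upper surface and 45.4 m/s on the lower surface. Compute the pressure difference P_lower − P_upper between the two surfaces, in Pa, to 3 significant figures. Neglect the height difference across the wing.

ΔP = 977 Pa

With negligible Δh, P + ½ρv² is constant, so P_low − P_up = ½ρ(v_up² − v_low²).
ΔP = ½·1.27·(60.0² − 45.4²) = 977 Pa.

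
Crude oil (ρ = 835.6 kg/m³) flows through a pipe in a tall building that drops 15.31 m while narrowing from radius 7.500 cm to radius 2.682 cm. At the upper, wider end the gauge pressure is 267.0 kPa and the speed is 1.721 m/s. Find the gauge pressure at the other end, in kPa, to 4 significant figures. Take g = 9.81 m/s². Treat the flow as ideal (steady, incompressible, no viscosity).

Continuity gives A₁v₁ = A₂v₂, so v₂ = (176.7 cm²)/(22.60 cm²) × 1.721 m/s = 13.46 m/s.
Applying Bernoulli between the two ends and solving for P₂: P₂ = P₁ + ½ρ(v₁² − v₂²) − ρgΔh.
P₂ = 267000 + ½·835.6·(1.721² − 13.46²) − 835.6·9.81·(−15.31) = 267000 + (-74440) − (-125500) = 318100 Pa.

P₂ = 318.1 kPa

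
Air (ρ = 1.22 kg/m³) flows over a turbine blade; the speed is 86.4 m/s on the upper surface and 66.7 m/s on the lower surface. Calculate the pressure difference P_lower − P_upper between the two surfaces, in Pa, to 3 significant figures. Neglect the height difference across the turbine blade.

ΔP = 1840 Pa

The pressure is lower where the speed is higher: ΔP = ½ρ(v_up² − v_low²).
ΔP = ½·1.22·(86.4² − 66.7²) = 1840 Pa.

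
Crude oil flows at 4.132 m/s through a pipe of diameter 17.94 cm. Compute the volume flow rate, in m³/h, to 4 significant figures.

Q = A·v = 0.02528 m² × 4.132 m/s = 0.1044 m³/s.
Converting: 0.1044 m³/s × 3600 = 376.0 m³/h.

Q = 376.0 m³/h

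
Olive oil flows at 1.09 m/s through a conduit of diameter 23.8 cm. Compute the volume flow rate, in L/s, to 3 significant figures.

Q = A·v = 0.0445 m² × 1.09 m/s = 0.0485 m³/s.
Converting: 0.0485 m³/s × 1000 = 48.5 L/s.

Q ≈ 48.5 L/s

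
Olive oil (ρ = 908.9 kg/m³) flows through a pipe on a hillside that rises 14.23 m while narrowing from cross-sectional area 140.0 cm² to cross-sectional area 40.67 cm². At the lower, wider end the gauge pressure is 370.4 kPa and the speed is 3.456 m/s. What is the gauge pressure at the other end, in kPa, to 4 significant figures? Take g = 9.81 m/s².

By continuity, v₂ = v₁·A₁/A₂ = 3.456·(140.0/40.67) = 11.90 m/s.
Bernoulli: P₁ + ½ρv₁² + ρg h₁ = P₂ + ½ρv₂² + ρg h₂, so P₂ = P₁ + ½ρ(v₁² − v₂²) − ρg(h₂ − h₁).
P₂ = 370400 + ½·908.9·(3.456² − 11.90²) − 908.9·9.81·(+14.23) = 370400 + (-58890) − (126900) = 184600 Pa.

184.6 kPa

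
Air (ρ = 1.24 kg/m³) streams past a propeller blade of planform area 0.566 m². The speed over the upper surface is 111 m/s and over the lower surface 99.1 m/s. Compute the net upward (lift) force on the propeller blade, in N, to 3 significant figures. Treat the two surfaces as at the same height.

The faster flow above has the lower pressure; Bernoulli (same height) gives ΔP = ½ρ(v_up² − v_low²).
ΔP = ½·1.24·(111² − 99.1²) = 1550 Pa.
Lift = ΔP · A = 1550 × 0.566 = 877 N.

F = 877 N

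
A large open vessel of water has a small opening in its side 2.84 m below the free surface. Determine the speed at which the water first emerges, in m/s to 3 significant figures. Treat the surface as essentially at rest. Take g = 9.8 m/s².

Bernoulli from surface to hole (P equal, v_surface ≈ 0): v = √(2gh) = √(2×9.8×2.84) = 7.46 m/s.

v ≈ 7.46 m/s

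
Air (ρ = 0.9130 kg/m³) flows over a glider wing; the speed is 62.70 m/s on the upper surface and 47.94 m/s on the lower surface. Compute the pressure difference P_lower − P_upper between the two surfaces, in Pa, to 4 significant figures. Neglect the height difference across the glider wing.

ΔP = 745.5 Pa

Bernoulli (same height): P_lower − P_upper = ½ρ(v_upper² − v_lower²).
ΔP = ½·0.9130·(62.70² − 47.94²) = 745.5 Pa.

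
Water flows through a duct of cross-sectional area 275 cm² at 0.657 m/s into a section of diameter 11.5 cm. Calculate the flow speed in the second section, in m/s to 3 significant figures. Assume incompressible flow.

The volume flow rate is constant, so v₂ = (A₁/A₂)v₁ = (275/104)·0.657 = 1.74 m/s.

v₂ = 1.74 m/s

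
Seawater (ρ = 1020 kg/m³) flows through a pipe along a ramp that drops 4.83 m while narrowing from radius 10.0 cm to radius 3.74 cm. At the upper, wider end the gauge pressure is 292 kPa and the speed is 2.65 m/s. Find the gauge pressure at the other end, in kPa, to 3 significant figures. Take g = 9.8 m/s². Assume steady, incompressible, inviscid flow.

By continuity, v₂ = v₁·A₁/A₂ = 2.65·(314/43.9) = 18.9 m/s.
Energy conservation along the streamline gives P₂ = P₁ − ½ρ(v₂² − v₁²) − ρg(h₂ − h₁).
P₂ = 292000 + ½·1020·(2.65² − 18.9²) − 1020·9.8·(−4.83) = 292000 + (-179000) − (-48300) = 161000 Pa.

P₂ ≈ 161 kPa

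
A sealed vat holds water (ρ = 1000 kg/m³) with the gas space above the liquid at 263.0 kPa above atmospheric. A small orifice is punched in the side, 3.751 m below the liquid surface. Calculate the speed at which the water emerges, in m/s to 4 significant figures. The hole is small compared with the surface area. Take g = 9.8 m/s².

24.49 m/s

Take point 1 at the surface (v₁ ≈ 0) and point 2 at the hole (at atmospheric pressure). Bernoulli: P₁ + ρg h = P_atm + ½ρv₂².
With P₁ − P_atm = 263000 Pa, v₂ = √(2gh + 2ΔP/ρ) = √(2·9.8·3.751 + 2·263000/1000) = 24.49 m/s.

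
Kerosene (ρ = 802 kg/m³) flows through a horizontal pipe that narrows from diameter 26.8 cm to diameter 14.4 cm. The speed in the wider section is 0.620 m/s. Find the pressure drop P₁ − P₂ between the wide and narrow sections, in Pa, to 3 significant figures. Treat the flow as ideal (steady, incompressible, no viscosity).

ΔP = 1700 Pa

Mass conservation (A₁v₁ = A₂v₂) gives v₂ = 0.620 × 564/163 = 2.15 m/s.
Along the horizontal streamline, P + ½ρv² is constant.
P₁ − P₂ = ½·802·(2.15² − 0.620²) = ½·802·4.23 = 1700 Pa.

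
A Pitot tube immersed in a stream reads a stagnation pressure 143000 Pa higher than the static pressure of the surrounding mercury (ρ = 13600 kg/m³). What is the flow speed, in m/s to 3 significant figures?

The dynamic pressure equals the rise in static pressure at the stagnation point: ΔP = ½ρv².
v = √(2ΔP/ρ) = √(2·143000/13600) = 4.59 m/s.

v ≈ 4.59 m/s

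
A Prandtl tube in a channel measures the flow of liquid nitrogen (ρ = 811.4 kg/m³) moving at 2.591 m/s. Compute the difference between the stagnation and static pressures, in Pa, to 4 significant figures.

ΔP = 2724 Pa

The dynamic pressure equals the rise in static pressure at the stagnation point: ΔP = ½ρv².
ΔP = ½·811.4·2.591² = 2724 Pa.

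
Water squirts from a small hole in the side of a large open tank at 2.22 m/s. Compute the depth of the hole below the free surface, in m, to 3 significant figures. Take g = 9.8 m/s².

For a small hole in a large open tank, ½v² = gh, giving h = v²/(2g).
h = 2.22²/(2·9.8) = 4.93/19.60 = 0.251 m.

h ≈ 0.251 m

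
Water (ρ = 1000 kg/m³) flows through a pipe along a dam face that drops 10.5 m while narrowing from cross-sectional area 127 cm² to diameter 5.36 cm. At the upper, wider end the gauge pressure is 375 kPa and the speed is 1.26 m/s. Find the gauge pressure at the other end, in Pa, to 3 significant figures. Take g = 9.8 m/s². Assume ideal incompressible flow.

P₂ ≈ 454000 Pa

By continuity, v₂ = v₁·A₁/A₂ = 1.26·(127/22.6) = 7.09 m/s.
Applying Bernoulli between the two ends and solving for P₂: P₂ = P₁ + ½ρ(v₁² − v₂²) − ρgΔh.
P₂ = 375000 + ½·1000·(1.26² − 7.09²) − 1000·9.8·(−10.5) = 375000 + (-24400) − (-103000) = 454000 Pa.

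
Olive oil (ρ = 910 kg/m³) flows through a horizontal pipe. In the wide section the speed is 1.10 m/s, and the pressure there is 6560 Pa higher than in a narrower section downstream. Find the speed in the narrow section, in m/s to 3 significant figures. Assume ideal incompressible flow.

v₂ ≈ 3.95 m/s

Along the level pipe P + ½ρv² is conserved, hence v₂² = v₁² + 2(P₁ − P₂)/ρ.
v₂ = √(1.10² + 2·6560/910) = √(1.21 + 14.4) = 3.95 m/s.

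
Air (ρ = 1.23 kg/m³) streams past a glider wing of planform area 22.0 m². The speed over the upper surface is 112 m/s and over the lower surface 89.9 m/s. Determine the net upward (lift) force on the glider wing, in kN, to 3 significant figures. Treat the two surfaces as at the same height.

From P + ½ρv² = const at equal height, P_low − P_up = ½ρ(v_up² − v_low²).
ΔP = ½·1.23·(112² − 89.9²) = 2740 Pa.
Lift = ΔP · A = 2740 × 22.0 = 60400 N.

F = 60.4 kN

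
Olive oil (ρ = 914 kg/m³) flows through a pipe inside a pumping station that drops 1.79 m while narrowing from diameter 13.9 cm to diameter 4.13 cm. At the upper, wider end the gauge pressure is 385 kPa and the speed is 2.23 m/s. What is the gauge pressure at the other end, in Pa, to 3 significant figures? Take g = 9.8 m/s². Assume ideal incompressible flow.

P₂ ≈ 112000 Pa

Mass conservation (A₁v₁ = A₂v₂) gives v₂ = 2.23 × 152/13.4 = 25.3 m/s.
Applying Bernoulli between the two ends and solving for P₂: P₂ = P₁ + ½ρ(v₁² − v₂²) − ρgΔh.
P₂ = 385000 + ½·914·(2.23² − 25.3²) − 914·9.8·(−1.79) = 385000 + (-289000) − (-16000) = 112000 Pa.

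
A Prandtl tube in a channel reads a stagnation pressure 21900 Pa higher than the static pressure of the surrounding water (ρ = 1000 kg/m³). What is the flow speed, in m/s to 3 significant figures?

6.62 m/s

At the stagnation point the flow is brought to rest, so Bernoulli gives P_stag − P_static = ½ρv².
v = √(2ΔP/ρ) = √(2·21900/1000) = 6.62 m/s.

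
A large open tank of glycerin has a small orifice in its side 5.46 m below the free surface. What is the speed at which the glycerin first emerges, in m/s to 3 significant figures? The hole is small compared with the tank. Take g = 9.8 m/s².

v ≈ 10.3 m/s

Torricelli's result v = √(2gh) gives v = √(2·9.8·5.46) = 10.3 m/s.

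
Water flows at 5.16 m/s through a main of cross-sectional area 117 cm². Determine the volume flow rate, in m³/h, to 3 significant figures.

Q = A·v = 0.0117 m² × 5.16 m/s = 0.0604 m³/s.
Converting: 0.0604 m³/s × 3600 = 217 m³/h.

Q = 217 m³/h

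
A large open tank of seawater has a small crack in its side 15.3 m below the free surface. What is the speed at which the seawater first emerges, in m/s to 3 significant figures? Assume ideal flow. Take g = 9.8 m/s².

With the surface at rest and both surface and jet at atmospheric pressure, Bernoulli gives ρg h = ½ρv², so v = √(2gh) = √(2·9.8·15.3) = 17.3 m/s.

v = 17.3 m/s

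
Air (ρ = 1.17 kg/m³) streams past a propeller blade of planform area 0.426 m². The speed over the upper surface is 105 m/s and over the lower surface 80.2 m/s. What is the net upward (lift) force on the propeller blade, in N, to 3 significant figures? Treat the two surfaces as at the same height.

From P + ½ρv² = const at equal height, P_low − P_up = ½ρ(v_up² − v_low²).
ΔP = ½·1.17·(105² − 80.2²) = 2690 Pa.
Lift = ΔP · A = 2690 × 0.426 = 1140 N.

1140 N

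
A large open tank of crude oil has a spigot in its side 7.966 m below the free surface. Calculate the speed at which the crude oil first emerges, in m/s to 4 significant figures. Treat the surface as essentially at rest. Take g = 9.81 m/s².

12.50 m/s

Torricelli's result v = √(2gh) gives v = √(2·9.81·7.966) = 12.50 m/s.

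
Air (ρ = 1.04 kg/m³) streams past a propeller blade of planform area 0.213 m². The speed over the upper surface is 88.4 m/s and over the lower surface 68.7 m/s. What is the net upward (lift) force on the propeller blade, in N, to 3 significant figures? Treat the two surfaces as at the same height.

F ≈ 343 N

The faster flow above has the lower pressure; Bernoulli (same height) gives ΔP = ½ρ(v_up² − v_low²).
ΔP = ½·1.04·(88.4² − 68.7²) = 1610 Pa.
Lift = ΔP · A = 1610 × 0.213 = 343 N.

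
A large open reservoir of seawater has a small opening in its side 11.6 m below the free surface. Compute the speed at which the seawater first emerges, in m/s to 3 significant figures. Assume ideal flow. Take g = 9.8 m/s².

15.1 m/s

Torricelli's result v = √(2gh) gives v = √(2·9.8·11.6) = 15.1 m/s.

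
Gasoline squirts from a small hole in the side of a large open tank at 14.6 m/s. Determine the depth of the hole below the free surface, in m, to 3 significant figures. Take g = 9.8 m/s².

h = 10.9 m

Inverting v = √(2gh) gives h = v² / 2g.
h = 14.6²/(2·9.8) = 213/19.60 = 10.9 m.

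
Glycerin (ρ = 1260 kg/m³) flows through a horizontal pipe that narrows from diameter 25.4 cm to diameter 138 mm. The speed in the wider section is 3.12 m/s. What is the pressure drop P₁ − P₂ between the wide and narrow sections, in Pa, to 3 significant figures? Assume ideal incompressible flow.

Mass conservation (A₁v₁ = A₂v₂) gives v₂ = 3.12 × 507/150 = 10.6 m/s.
With no height change, Bernoulli's equation is P₁ + ½ρv₁² = P₂ + ½ρv₂².
P₁ − P₂ = ½·1260·(10.6² − 3.12²) = ½·1260·102 = 64300 Pa.

ΔP = 64300 Pa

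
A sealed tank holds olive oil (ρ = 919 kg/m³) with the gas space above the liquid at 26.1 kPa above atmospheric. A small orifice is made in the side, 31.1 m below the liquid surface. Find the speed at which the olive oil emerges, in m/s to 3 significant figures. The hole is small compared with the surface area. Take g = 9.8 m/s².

Take point 1 at the surface (v₁ ≈ 0) and point 2 at the hole (at atmospheric pressure). Bernoulli: P₁ + ρg h = P_atm + ½ρv₂².
With P₁ − P_atm = 26100 Pa, v₂ = √(2gh + 2ΔP/ρ) = √(2·9.8·31.1 + 2·26100/919) = 25.8 m/s.

v = 25.8 m/s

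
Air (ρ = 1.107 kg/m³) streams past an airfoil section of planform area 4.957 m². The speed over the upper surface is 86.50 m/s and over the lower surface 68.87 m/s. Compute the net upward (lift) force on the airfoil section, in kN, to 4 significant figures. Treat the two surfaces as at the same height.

F = 7.515 kN

The faster flow above has the lower pressure; Bernoulli (same height) gives ΔP = ½ρ(v_up² − v_low²).
ΔP = ½·1.107·(86.50² − 68.87²) = 1516 Pa.
Lift = ΔP · A = 1516 × 4.957 = 7515 N.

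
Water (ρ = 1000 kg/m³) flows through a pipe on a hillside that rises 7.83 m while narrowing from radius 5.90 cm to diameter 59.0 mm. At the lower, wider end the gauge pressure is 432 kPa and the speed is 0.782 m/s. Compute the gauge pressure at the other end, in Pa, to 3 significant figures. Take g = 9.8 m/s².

P₂ = 351000 Pa

The volume flow rate is constant, so v₂ = (A₁/A₂)v₁ = (109/27.3)·0.782 = 3.13 m/s.
Applying Bernoulli between the two ends and solving for P₂: P₂ = P₁ + ½ρ(v₁² − v₂²) − ρgΔh.
P₂ = 432000 + ½·1000·(0.782² − 3.13²) − 1000·9.8·(+7.83) = 432000 + (-4590) − (76700) = 351000 Pa.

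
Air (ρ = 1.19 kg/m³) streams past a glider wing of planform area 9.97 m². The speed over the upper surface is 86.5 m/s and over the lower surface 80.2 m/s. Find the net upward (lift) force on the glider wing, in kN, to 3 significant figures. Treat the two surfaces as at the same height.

The faster flow above has the lower pressure; Bernoulli (same height) gives ΔP = ½ρ(v_up² − v_low²).
ΔP = ½·1.19·(86.5² − 80.2²) = 625 Pa.
Lift = ΔP · A = 625 × 9.97 = 6230 N.

6.23 kN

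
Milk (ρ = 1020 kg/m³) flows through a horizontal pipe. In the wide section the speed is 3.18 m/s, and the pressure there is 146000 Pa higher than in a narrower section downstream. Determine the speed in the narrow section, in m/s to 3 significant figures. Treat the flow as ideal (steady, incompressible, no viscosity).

With h₁ = h₂, rearranging Bernoulli gives v₂ = √(v₁² + 2ΔP/ρ).
v₂ = √(3.18² + 2·146000/1020) = √(10.1 + 286) = 17.2 m/s.

v₂ = 17.2 m/s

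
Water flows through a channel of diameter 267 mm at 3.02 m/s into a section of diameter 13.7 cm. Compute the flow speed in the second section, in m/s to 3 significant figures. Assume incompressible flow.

The volume flow rate is constant, so v₂ = (A₁/A₂)v₁ = (560/147)·3.02 = 11.5 m/s.

v₂ ≈ 11.5 m/s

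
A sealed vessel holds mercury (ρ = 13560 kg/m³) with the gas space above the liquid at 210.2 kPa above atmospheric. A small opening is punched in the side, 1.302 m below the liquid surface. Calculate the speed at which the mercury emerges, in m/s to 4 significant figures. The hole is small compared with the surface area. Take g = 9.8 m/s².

Take point 1 at the surface (v₁ ≈ 0) and point 2 at the hole (at atmospheric pressure). Bernoulli: P₁ + ρg h = P_atm + ½ρv₂².
With P₁ − P_atm = 210200 Pa, v₂ = √(2gh + 2ΔP/ρ) = √(2·9.8·1.302 + 2·210200/13560) = 7.518 m/s.

v = 7.518 m/s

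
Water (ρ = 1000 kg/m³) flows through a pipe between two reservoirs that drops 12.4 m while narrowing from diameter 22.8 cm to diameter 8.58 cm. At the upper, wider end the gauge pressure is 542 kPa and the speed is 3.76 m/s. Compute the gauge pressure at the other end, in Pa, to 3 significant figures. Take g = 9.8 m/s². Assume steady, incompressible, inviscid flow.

P₂ = 318000 Pa

Mass conservation (A₁v₁ = A₂v₂) gives v₂ = 3.76 × 408/57.8 = 26.6 m/s.
Bernoulli: P₁ + ½ρv₁² + ρg h₁ = P₂ + ½ρv₂² + ρg h₂, so P₂ = P₁ + ½ρ(v₁² − v₂²) − ρg(h₂ − h₁).
P₂ = 542000 + ½·1000·(3.76² − 26.6²) − 1000·9.8·(−12.4) = 542000 + (-345000) − (-122000) = 318000 Pa.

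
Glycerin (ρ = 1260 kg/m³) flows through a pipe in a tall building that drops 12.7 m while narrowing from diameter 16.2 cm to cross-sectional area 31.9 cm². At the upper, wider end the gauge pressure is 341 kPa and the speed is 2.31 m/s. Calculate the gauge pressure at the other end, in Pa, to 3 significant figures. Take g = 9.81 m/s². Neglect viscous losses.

P₂ ≈ 361000 Pa

Continuity gives A₁v₁ = A₂v₂, so v₂ = (206 cm²)/(31.9 cm²) × 2.31 m/s = 14.9 m/s.
Energy conservation along the streamline gives P₂ = P₁ − ½ρ(v₂² − v₁²) − ρg(h₂ − h₁).
P₂ = 341000 + ½·1260·(2.31² − 14.9²) − 1260·9.81·(−12.7) = 341000 + (-137000) − (-157000) = 361000 Pa.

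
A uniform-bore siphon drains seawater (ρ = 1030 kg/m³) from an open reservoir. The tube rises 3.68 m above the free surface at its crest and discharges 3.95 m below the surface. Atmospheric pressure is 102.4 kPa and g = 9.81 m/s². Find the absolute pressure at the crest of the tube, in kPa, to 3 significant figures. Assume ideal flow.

P_top ≈ 25.3 kPa

The outlet speed comes from Torricelli: v = √(2g·3.95) = 8.80 m/s.
The bore is uniform, so the speed at the crest is the same v. Bernoulli surface→crest: P_atm = P_top + ½ρv² + ρg·h_top.
P_top = 102400 − ½·1030·8.80² − 1030·9.81·3.68 = 25300 Pa.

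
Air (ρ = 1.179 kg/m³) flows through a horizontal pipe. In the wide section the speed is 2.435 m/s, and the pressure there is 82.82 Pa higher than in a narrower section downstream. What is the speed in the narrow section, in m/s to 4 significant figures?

Along the level pipe P + ½ρv² is conserved, hence v₂² = v₁² + 2(P₁ − P₂)/ρ.
v₂ = √(2.435² + 2·82.82/1.179) = √(5.929 + 140.5) = 12.10 m/s.

v₂ ≈ 12.10 m/s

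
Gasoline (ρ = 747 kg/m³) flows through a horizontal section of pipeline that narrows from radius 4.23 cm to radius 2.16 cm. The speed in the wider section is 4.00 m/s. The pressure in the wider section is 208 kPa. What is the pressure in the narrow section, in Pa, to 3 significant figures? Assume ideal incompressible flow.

126000 Pa

The volume flow rate is constant, so v₂ = (A₁/A₂)v₁ = (56.2/14.7)·4.00 = 15.3 m/s.
Along the horizontal streamline, P + ½ρv² is constant.
P₂ = P₁ − ½ρ(v₂² − v₁²) = 208000 − ½·747·(15.3² − 4.00²) = 208000 − 81900 = 126000 Pa.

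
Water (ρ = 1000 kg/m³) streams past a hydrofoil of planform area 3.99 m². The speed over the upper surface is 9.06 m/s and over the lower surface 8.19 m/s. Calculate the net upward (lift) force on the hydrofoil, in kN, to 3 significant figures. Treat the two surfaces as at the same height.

With equal heights on the two surfaces, Bernoulli gives P_lower − P_upper = ½ρ(v_upper² − v_lower²).
ΔP = ½·1000·(9.06² − 8.19²) = 7500 Pa.
Lift = ΔP · A = 7500 × 3.99 = 29900 N.

F ≈ 29.9 kN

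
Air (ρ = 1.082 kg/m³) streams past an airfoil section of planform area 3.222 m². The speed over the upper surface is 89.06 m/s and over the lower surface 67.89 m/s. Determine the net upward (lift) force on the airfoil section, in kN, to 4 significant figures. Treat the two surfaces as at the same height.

With equal heights on the two surfaces, Bernoulli gives P_lower − P_upper = ½ρ(v_upper² − v_lower²).
ΔP = ½·1.082·(89.06² − 67.89²) = 1798 Pa.
Lift = ΔP · A = 1798 × 3.222 = 5792 N.

F ≈ 5.792 kN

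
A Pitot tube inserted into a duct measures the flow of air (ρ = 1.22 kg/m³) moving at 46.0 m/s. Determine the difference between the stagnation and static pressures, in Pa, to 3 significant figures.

Bernoulli between the free stream and the stagnation point: ½ρv² = P_stag − P_static.
ΔP = ½·1.22·46.0² = 1290 Pa.

1290 Pa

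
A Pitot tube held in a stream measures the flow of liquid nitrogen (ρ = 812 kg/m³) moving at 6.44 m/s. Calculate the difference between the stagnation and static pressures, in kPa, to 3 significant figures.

ΔP ≈ 16.8 kPa

At the stagnation point the flow is brought to rest, so Bernoulli gives P_stag − P_static = ½ρv².
ΔP = ½·812·6.44² = 16800 Pa.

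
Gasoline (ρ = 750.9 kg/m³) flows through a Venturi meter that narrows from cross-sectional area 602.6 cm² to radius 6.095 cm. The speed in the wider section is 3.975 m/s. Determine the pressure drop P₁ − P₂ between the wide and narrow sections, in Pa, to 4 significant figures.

152200 Pa

Mass conservation (A₁v₁ = A₂v₂) gives v₂ = 3.975 × 602.6/116.7 = 20.52 m/s.
With no height change, Bernoulli's equation is P₁ + ½ρv₁² = P₂ + ½ρv₂².
P₁ − P₂ = ½·750.9·(20.52² − 3.975²) = ½·750.9·405.4 = 152200 Pa.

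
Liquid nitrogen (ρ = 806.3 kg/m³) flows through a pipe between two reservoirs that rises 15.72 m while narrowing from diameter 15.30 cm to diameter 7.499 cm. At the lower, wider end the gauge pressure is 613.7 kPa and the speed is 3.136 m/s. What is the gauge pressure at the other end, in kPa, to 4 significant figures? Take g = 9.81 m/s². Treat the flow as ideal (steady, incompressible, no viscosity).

The volume flow rate is constant, so v₂ = (A₁/A₂)v₁ = (183.9/44.17)·3.136 = 13.05 m/s.
Bernoulli: P₁ + ½ρv₁² + ρg h₁ = P₂ + ½ρv₂² + ρg h₂, so P₂ = P₁ + ½ρ(v₁² − v₂²) − ρg(h₂ − h₁).
P₂ = 613700 + ½·806.3·(3.136² − 13.05²) − 806.3·9.81·(+15.72) = 613700 + (-64740) − (124300) = 424600 Pa.

P₂ = 424.6 kPa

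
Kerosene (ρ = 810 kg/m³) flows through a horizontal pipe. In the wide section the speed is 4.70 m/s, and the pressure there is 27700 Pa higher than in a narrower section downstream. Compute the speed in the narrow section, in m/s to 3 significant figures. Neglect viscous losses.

With h₁ = h₂, rearranging Bernoulli gives v₂ = √(v₁² + 2ΔP/ρ).
v₂ = √(4.70² + 2·27700/810) = √(22.1 + 68.4) = 9.51 m/s.

v₂ ≈ 9.51 m/s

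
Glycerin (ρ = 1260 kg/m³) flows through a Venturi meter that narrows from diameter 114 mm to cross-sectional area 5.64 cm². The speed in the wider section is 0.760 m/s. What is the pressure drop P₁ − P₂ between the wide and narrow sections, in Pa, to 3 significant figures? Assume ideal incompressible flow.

By continuity, v₂ = v₁·A₁/A₂ = 0.760·(102/5.64) = 13.8 m/s.
Bernoulli (h₁ = h₂): P₁ − P₂ = ½ρ(v₂² − v₁²).
P₁ − P₂ = ½·1260·(13.8² − 0.760²) = ½·1260·189 = 119000 Pa.

ΔP ≈ 119000 Pa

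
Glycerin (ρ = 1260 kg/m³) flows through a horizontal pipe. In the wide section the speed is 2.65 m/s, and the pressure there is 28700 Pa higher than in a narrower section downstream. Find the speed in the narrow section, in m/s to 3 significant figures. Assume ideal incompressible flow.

With h₁ = h₂, rearranging Bernoulli gives v₂ = √(v₁² + 2ΔP/ρ).
v₂ = √(2.65² + 2·28700/1260) = √(7.02 + 45.6) = 7.25 m/s.

7.25 m/s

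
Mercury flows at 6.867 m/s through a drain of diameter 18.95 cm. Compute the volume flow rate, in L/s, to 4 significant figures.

Q = A·v = 0.02820 m² × 6.867 m/s = 0.1937 m³/s.
Converting: 0.1937 m³/s × 1000 = 193.7 L/s.

Q = 193.7 L/s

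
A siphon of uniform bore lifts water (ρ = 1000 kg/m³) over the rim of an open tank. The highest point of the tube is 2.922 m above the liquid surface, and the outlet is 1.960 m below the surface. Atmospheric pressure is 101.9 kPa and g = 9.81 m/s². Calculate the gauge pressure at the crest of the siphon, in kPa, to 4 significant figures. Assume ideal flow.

From the surface to the outlet (both open to atmosphere, surface at rest): v = √(2g·h_out) = √(2·9.81·1.960) = 6.201 m/s.
The bore is uniform, so the speed at the crest is the same v. Bernoulli surface→crest: P_atm = P_top + ½ρv² + ρg·h_top.
P_top = 101900 − ½·1000·6.201² − 1000·9.81·2.922 = 54010 Pa. So P_gauge = P_top − P_atm = -47890 Pa.

P_gauge ≈ -47.89 kPa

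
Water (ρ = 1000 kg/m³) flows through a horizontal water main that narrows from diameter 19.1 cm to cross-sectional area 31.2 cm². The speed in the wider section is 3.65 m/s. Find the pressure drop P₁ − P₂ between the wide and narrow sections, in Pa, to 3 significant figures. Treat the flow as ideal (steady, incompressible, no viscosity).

Mass conservation (A₁v₁ = A₂v₂) gives v₂ = 3.65 × 287/31.2 = 33.5 m/s.
Bernoulli (h₁ = h₂): P₁ − P₂ = ½ρ(v₂² − v₁²).
P₁ − P₂ = ½·1000·(33.5² − 3.65²) = ½·1000·1110 = 555000 Pa.

ΔP = 555000 Pa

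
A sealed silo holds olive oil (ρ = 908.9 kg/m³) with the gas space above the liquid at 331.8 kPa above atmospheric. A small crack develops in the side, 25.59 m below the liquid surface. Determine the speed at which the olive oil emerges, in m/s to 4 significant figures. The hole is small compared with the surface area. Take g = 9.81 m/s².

v = 35.10 m/s

Take point 1 at the surface (v₁ ≈ 0) and point 2 at the hole (at atmospheric pressure). Bernoulli: P₁ + ρg h = P_atm + ½ρv₂².
With P₁ − P_atm = 331800 Pa, v₂ = √(2gh + 2ΔP/ρ) = √(2·9.81·25.59 + 2·331800/908.9) = 35.10 m/s.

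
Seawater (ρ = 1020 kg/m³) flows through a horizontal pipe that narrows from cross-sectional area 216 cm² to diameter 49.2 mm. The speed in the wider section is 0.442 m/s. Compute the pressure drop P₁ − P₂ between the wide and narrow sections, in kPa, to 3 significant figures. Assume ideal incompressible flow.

By continuity, v₂ = v₁·A₁/A₂ = 0.442·(216/19.0) = 5.02 m/s.
Along the horizontal streamline, P + ½ρv² is constant.
P₁ − P₂ = ½·1020·(5.02² − 0.442²) = ½·1020·25.0 = 12800 Pa.

ΔP ≈ 12.8 kPa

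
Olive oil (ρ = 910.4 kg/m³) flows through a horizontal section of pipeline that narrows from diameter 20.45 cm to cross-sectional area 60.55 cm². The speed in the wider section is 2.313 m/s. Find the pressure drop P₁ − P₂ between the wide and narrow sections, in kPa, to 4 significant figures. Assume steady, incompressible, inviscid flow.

ΔP ≈ 69.22 kPa

By continuity, v₂ = v₁·A₁/A₂ = 2.313·(328.5/60.55) = 12.55 m/s.
Bernoulli (h₁ = h₂): P₁ − P₂ = ½ρ(v₂² − v₁²).
P₁ − P₂ = ½·910.4·(12.55² − 2.313²) = ½·910.4·152.1 = 69220 Pa.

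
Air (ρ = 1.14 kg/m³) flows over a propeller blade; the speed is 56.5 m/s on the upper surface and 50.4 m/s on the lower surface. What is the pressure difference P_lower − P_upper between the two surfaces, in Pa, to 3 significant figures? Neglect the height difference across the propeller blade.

The pressure is lower where the speed is higher: ΔP = ½ρ(v_up² − v_low²).
ΔP = ½·1.14·(56.5² − 50.4²) = 372 Pa.

ΔP ≈ 372 Pa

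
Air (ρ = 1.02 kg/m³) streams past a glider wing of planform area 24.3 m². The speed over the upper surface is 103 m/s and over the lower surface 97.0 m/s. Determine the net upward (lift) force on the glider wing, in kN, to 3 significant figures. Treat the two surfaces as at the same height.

From P + ½ρv² = const at equal height, P_low − P_up = ½ρ(v_up² − v_low²).
ΔP = ½·1.02·(103² − 97.0²) = 612 Pa.
Lift = ΔP · A = 612 × 24.3 = 14900 N.

14.9 kN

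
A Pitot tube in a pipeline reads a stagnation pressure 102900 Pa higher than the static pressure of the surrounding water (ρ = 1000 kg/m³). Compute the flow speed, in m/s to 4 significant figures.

Bernoulli between the free stream and the stagnation point: ½ρv² = P_stag − P_static.
v = √(2ΔP/ρ) = √(2·102900/1000) = 14.35 m/s.

v = 14.35 m/s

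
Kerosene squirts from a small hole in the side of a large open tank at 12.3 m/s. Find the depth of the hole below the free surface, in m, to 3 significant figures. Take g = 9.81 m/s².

7.71 m

Inverting v = √(2gh) gives h = v² / 2g.
h = 12.3²/(2·9.81) = 151/19.62 = 7.71 m.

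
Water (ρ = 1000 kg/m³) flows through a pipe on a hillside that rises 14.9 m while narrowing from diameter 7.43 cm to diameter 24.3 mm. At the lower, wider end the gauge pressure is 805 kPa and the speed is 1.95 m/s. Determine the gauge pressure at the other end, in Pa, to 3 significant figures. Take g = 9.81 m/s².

Continuity gives A₁v₁ = A₂v₂, so v₂ = (43.4 cm²)/(4.64 cm²) × 1.95 m/s = 18.2 m/s.
Applying Bernoulli between the two ends and solving for P₂: P₂ = P₁ + ½ρ(v₁² − v₂²) − ρgΔh.
P₂ = 805000 + ½·1000·(1.95² − 18.2²) − 1000·9.81·(+14.9) = 805000 + (-164000) − (146000) = 495000 Pa.

495000 Pa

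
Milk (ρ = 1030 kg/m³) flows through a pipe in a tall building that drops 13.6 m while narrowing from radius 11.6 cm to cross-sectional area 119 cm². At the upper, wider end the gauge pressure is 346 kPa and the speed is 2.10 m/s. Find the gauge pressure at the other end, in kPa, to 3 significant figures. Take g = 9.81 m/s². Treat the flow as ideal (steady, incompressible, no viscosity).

Mass conservation (A₁v₁ = A₂v₂) gives v₂ = 2.10 × 423/119 = 7.46 m/s.
Energy conservation along the streamline gives P₂ = P₁ − ½ρ(v₂² − v₁²) − ρg(h₂ − h₁).
P₂ = 346000 + ½·1030·(2.10² − 7.46²) − 1030·9.81·(−13.6) = 346000 + (-26400) − (-137000) = 457000 Pa.

P₂ ≈ 457 kPa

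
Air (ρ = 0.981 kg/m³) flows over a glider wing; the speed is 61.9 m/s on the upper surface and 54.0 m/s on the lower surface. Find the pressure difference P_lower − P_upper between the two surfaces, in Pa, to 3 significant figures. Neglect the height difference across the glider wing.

ΔP = 449 Pa

With negligible Δh, P + ½ρv² is constant, so P_low − P_up = ½ρ(v_up² − v_low²).
ΔP = ½·0.981·(61.9² − 54.0²) = 449 Pa.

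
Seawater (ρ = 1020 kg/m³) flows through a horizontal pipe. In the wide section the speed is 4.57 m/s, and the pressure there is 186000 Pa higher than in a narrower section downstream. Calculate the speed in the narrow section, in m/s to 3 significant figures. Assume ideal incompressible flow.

Along the level pipe P + ½ρv² is conserved, hence v₂² = v₁² + 2(P₁ − P₂)/ρ.
v₂ = √(4.57² + 2·186000/1020) = √(20.9 + 365) = 19.6 m/s.

v₂ = 19.6 m/s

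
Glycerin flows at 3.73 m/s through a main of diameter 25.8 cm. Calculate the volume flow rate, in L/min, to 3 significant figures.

Q = A·v = 0.0523 m² × 3.73 m/s = 0.195 m³/s.
Converting: 0.195 m³/s × 60000 = 11700 L/min.

11700 L/min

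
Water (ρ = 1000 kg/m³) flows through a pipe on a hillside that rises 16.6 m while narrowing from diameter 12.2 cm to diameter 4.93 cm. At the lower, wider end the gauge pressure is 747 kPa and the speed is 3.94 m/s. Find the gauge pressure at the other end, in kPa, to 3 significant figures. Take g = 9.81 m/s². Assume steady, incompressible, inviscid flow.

Continuity gives A₁v₁ = A₂v₂, so v₂ = (117 cm²)/(19.1 cm²) × 3.94 m/s = 24.1 m/s.
Energy conservation along the streamline gives P₂ = P₁ − ½ρ(v₂² − v₁²) − ρg(h₂ − h₁).
P₂ = 747000 + ½·1000·(3.94² − 24.1²) − 1000·9.81·(+16.6) = 747000 + (-283000) − (163000) = 301000 Pa.

P₂ ≈ 301 kPa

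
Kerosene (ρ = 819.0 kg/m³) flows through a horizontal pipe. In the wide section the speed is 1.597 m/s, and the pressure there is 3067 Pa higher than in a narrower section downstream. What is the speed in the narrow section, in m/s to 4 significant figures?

v₂ ≈ 3.169 m/s

Along the level pipe P + ½ρv² is conserved, hence v₂² = v₁² + 2(P₁ − P₂)/ρ.
v₂ = √(1.597² + 2·3067/819.0) = √(2.550 + 7.490) = 3.169 m/s.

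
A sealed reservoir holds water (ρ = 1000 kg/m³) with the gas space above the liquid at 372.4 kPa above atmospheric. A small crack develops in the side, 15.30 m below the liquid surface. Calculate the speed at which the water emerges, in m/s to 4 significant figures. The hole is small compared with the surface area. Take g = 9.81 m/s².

v ≈ 32.33 m/s

Take point 1 at the surface (v₁ ≈ 0) and point 2 at the hole (at atmospheric pressure). Bernoulli: P₁ + ρg h = P_atm + ½ρv₂².
With P₁ − P_atm = 372400 Pa, v₂ = √(2gh + 2ΔP/ρ) = √(2·9.81·15.30 + 2·372400/1000) = 32.33 m/s.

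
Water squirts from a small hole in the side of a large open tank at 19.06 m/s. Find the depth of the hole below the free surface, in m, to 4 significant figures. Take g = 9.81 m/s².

Torricelli: v = √(2gh), so h = v²/(2g).
h = 19.06²/(2·9.81) = 363.3/19.62 = 18.52 m.

h = 18.52 m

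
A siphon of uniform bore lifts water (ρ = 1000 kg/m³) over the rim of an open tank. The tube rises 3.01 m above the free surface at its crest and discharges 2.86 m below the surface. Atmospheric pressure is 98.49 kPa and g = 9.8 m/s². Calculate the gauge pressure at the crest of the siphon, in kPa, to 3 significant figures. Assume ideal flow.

P_gauge ≈ -57.5 kPa

The outlet speed comes from Torricelli: v = √(2g·2.86) = 7.49 m/s.
The bore is uniform, so the speed at the crest is the same v. Bernoulli surface→crest: P_atm = P_top + ½ρv² + ρg·h_top.
P_top = 98490 − ½·1000·7.49² − 1000·9.8·3.01 = 41000 Pa. So P_gauge = P_top − P_atm = -57500 Pa.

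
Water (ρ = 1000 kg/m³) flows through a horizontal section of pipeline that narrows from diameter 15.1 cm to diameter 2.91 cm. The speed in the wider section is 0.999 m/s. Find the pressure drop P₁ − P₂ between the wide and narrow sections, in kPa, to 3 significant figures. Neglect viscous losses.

ΔP ≈ 361 kPa

By continuity, v₂ = v₁·A₁/A₂ = 0.999·(179/6.65) = 26.9 m/s.
Along the horizontal streamline, P + ½ρv² is constant.
P₁ − P₂ = ½·1000·(26.9² − 0.999²) = ½·1000·723 = 361000 Pa.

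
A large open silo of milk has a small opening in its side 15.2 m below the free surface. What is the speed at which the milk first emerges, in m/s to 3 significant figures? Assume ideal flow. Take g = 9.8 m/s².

Torricelli's result v = √(2gh) gives v = √(2·9.8·15.2) = 17.3 m/s.

v ≈ 17.3 m/s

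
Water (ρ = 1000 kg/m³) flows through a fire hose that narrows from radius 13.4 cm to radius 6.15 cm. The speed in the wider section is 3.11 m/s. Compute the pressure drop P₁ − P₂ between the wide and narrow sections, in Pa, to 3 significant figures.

ΔP ≈ 104000 Pa

The volume flow rate is constant, so v₂ = (A₁/A₂)v₁ = (564/119)·3.11 = 14.8 m/s.
The pipe is horizontal, so Bernoulli reduces to P₁ + ½ρv₁² = P₂ + ½ρv₂².
P₁ − P₂ = ½·1000·(14.8² − 3.11²) = ½·1000·208 = 104000 Pa.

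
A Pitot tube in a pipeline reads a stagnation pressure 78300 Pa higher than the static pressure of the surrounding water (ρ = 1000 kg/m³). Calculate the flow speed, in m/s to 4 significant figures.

At the stagnation point the flow is brought to rest, so Bernoulli gives P_stag − P_static = ½ρv².
v = √(2ΔP/ρ) = √(2·78300/1000) = 12.51 m/s.

12.51 m/s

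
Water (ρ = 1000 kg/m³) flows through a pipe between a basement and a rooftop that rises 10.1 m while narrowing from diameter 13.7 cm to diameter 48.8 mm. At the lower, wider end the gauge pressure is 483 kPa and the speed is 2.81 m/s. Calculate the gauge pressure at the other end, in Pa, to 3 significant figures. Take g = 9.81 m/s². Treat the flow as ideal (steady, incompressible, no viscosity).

Mass conservation (A₁v₁ = A₂v₂) gives v₂ = 2.81 × 147/18.7 = 22.1 m/s.
Applying Bernoulli between the two ends and solving for P₂: P₂ = P₁ + ½ρ(v₁² − v₂²) − ρgΔh.
P₂ = 483000 + ½·1000·(2.81² − 22.1²) − 1000·9.81·(+10.1) = 483000 + (-241000) − (99100) = 143000 Pa.

P₂ ≈ 143000 Pa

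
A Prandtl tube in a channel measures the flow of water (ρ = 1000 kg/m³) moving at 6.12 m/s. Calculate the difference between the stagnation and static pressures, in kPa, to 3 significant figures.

Bernoulli between the free stream and the stagnation point: ½ρv² = P_stag − P_static.
ΔP = ½·1000·6.12² = 18700 Pa.

18.7 kPa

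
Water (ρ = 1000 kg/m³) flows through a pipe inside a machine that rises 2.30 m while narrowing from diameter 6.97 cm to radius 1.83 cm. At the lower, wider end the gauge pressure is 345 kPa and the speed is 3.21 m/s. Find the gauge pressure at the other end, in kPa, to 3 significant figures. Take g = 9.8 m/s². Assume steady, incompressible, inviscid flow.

The volume flow rate is constant, so v₂ = (A₁/A₂)v₁ = (38.2/10.5)·3.21 = 11.6 m/s.
Energy conservation along the streamline gives P₂ = P₁ − ½ρ(v₂² − v₁²) − ρg(h₂ − h₁).
P₂ = 345000 + ½·1000·(3.21² − 11.6²) − 1000·9.8·(+2.30) = 345000 + (-62600) − (22500) = 260000 Pa.

P₂ ≈ 260 kPa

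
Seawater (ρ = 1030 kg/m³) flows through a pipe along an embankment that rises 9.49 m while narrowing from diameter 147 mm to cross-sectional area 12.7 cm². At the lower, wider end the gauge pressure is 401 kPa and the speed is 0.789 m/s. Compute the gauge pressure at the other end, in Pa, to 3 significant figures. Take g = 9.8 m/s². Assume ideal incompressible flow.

P₂ ≈ 248000 Pa

By continuity, v₂ = v₁·A₁/A₂ = 0.789·(170/12.7) = 10.5 m/s.
Bernoulli: P₁ + ½ρv₁² + ρg h₁ = P₂ + ½ρv₂² + ρg h₂, so P₂ = P₁ + ½ρ(v₁² − v₂²) − ρg(h₂ − h₁).
P₂ = 401000 + ½·1030·(0.789² − 10.5²) − 1030·9.8·(+9.49) = 401000 + (-56900) − (95800) = 248000 Pa.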